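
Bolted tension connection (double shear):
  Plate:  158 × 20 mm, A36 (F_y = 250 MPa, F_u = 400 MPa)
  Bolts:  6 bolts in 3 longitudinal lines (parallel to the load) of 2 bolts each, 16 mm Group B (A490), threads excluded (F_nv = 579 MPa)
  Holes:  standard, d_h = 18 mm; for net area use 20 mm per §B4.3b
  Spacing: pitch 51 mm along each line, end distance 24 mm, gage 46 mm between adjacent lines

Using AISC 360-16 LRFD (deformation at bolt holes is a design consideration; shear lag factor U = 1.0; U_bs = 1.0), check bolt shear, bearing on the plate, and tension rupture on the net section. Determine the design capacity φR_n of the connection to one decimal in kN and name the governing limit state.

Bolt shear: A_b = π(16)²/4 = 201.06 mm². φR_n = 0.75 × 579 × 201.06 × 6 × 2 = 1047.7 kN.
Bearing (20 mm plate, F_u = 400 MPa): end bolts L_c = 24 − 18/2 = 15, R_n = min(1.2×15×20×400, 2.4×16×20×400) = 144 kN/bolt; interior L_c = 51 − 18 = 33, R_n = 307.2 kN/bolt. φR_n = 0.75 × (3×144 + 3×307.2) = 1015.2 kN.
Tension rupture (net): A_n = (158 − 3×20)×20 = 1960 mm² (U = 1.0, A_e = A_n). φR_n = 0.75 × 400 × 1960 = 588.0 kN.
Governing: min(1047.7, 1015.2, 588.0) = 588.0 kN → net-section rupture.

588.0 kN (net-section rupture governs)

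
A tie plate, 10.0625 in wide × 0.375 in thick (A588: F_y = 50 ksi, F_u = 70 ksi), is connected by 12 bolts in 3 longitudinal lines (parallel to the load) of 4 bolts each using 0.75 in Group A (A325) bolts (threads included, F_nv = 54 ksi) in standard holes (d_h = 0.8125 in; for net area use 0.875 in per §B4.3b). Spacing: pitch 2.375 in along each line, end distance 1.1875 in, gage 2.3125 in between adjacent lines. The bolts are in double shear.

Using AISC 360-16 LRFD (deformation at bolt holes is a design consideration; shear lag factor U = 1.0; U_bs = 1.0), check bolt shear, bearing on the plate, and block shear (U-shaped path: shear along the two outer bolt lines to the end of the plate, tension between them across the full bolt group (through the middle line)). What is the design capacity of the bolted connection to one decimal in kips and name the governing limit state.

180.6 kips (block shear governs)

Bolt shear: A_b = π(0.75)²/4 = 0.44179 in². φR_n = 0.75 × 54 × 0.44179 × 12 × 2 = 429.4 kips.
Bearing (0.375 in plate, F_u = 70 ksi): end bolts L_c = 1.1875 − 0.8125/2 = 0.78125, R_n = min(1.2×0.78125×0.375×70, 2.4×0.75×0.375×70) = 24.609 kips/bolt; interior L_c = 2.375 − 0.8125 = 1.5625, R_n = 47.25 kips/bolt. φR_n = 0.75 × (3×24.609 + 9×47.25) = 374.3 kips.
Block shear: shear path 2×[1.1875+3×2.375] = 2×8.3125 in, A_gv = 6.2344, A_nv = 2×(8.3125 − 3.5×0.875)×0.375 = 3.9375 in²; tension across gage: (4.625 − 2×0.875)×0.375 = 1.0781 in². R_n = min(0.6×70×3.9375, 0.6×50×6.2344) + 1.0×70×1.0781 = min(165.38, 187.03) + 75.467 = 240.85 kips. φR_n = 0.75 × 240.85 = 180.6 kips.
Governing: min(429.4, 374.3, 180.6) = 180.6 kips → block shear.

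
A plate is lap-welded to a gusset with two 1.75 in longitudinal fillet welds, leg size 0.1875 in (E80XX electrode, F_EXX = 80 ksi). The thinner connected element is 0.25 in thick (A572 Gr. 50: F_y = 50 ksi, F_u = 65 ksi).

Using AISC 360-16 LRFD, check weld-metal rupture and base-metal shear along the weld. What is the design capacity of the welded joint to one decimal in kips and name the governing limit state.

Weld metal: throat = 0.707×0.1875 = 0.13256 in, L = 2×1.75 = 3.5 in. φR_n = 0.75 × 0.6 × 80 × 0.13256 × 3.5 = 16.7 kips.
Base metal shear (0.25 in plate): yield φR_n = 1.0×0.6×50×0.25×3.5 = 26.3 kips; rupture φR_n = 0.75×0.6×65×0.25×3.5 = 25.6 kips; take 25.6 kips (rupture).
Governing: min(16.7, 25.6) = 16.7 kips → weld metal.

16.7 kips (weld metal governs)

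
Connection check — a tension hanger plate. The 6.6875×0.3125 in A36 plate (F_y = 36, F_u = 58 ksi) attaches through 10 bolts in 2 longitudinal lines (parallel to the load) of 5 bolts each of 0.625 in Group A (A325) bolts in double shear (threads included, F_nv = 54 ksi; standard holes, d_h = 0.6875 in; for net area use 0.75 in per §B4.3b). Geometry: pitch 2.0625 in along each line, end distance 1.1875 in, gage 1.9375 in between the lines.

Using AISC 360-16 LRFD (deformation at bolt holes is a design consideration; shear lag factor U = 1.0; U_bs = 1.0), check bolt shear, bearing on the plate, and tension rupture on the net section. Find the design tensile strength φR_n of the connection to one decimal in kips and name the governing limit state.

Bolt shear: A_b = π(0.625)²/4 = 0.3068 in². φR_n = 0.75 × 54 × 0.3068 × 10 × 2 = 248.5 kips.
Bearing (0.3125 in plate, F_u = 58 ksi): end bolts L_c = 1.1875 − 0.6875/2 = 0.84375, R_n = min(1.2×0.84375×0.3125×58, 2.4×0.625×0.3125×58) = 18.352 kips/bolt; interior L_c = 2.0625 − 0.6875 = 1.375, R_n = 27.188 kips/bolt. φR_n = 0.75 × (2×18.352 + 8×27.188) = 190.7 kips.
Tension rupture (net): A_n = (6.6875 − 2×0.75)×0.3125 = 1.6211 in² (U = 1.0, A_e = A_n). φR_n = 0.75 × 58 × 1.6211 = 70.5 kips.
Governing: min(248.5, 190.7, 70.5) = 70.5 kips → net-section rupture.

70.5 kips (net-section rupture governs)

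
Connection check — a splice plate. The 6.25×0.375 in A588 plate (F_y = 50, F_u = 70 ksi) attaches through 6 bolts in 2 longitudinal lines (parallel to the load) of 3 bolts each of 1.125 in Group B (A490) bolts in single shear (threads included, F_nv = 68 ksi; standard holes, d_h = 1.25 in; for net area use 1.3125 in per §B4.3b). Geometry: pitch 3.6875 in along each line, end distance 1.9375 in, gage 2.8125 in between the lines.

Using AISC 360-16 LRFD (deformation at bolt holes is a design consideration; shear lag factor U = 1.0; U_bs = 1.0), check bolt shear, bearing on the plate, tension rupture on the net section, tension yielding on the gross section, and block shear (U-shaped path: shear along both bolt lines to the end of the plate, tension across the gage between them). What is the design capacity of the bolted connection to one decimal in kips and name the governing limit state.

Bolt shear: A_b = π(1.125)²/4 = 0.99402 in². φR_n = 0.75 × 68 × 0.99402 × 6 × 1 = 304.2 kips.
Bearing (0.375 in plate, F_u = 70 ksi): end bolts L_c = 1.9375 − 1.25/2 = 1.3125, R_n = min(1.2×1.3125×0.375×70, 2.4×1.125×0.375×70) = 41.344 kips/bolt; interior L_c = 3.6875 − 1.25 = 2.4375, R_n = 70.875 kips/bolt. φR_n = 0.75 × (2×41.344 + 4×70.875) = 274.6 kips.
Tension rupture (net): A_n = (6.25 − 2×1.3125)×0.375 = 1.3594 in² (U = 1.0, A_e = A_n). φR_n = 0.75 × 70 × 1.3594 = 71.4 kips.
Tension yield (gross): A_g = 6.25×0.375 = 2.3438 in². φR_n = 0.90 × 50 × 2.3438 = 105.5 kips.
Block shear: shear path 2×[1.9375+2×3.6875] = 2×9.3125 in, A_gv = 6.9844, A_nv = 2×(9.3125 − 2.5×1.3125)×0.375 = 4.5234 in²; tension across gage: (2.8125 − 1×1.3125)×0.375 = 0.5625 in². R_n = min(0.6×70×4.5234, 0.6×50×6.9844) + 1.0×70×0.5625 = min(189.98, 209.53) + 39.375 = 229.36 kips. φR_n = 0.75 × 229.36 = 172.0 kips.
Governing: min(304.2, 274.6, 71.4, 105.5, 172.0) = 71.4 kips → net-section rupture.

71.4 kips (net-section rupture governs)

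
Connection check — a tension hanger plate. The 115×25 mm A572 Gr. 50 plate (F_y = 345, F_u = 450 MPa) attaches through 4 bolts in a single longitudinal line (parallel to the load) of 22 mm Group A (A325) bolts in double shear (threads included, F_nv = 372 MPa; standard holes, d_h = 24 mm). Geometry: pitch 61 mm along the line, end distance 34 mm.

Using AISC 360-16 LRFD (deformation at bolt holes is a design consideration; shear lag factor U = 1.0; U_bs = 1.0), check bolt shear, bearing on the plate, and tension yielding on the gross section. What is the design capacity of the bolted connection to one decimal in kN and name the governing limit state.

Bolt shear: A_b = π(22)²/4 = 380.13 mm². φR_n = 0.75 × 372 × 380.13 × 4 × 2 = 848.5 kN.
Bearing (25 mm plate, F_u = 450 MPa): end bolts L_c = 34 − 24/2 = 22, R_n = min(1.2×22×25×450, 2.4×22×25×450) = 297 kN/bolt; interior L_c = 61 − 24 = 37, R_n = 499.5 kN/bolt. φR_n = 0.75 × (1×297 + 3×499.5) = 1346.6 kN.
Tension yield (gross): A_g = 115×25 = 2875 mm². φR_n = 0.90 × 345 × 2875 = 892.7 kN.
Governing: min(848.5, 1346.6, 892.7) = 848.5 kN → bolt shear.

848.5 kN (bolt shear governs)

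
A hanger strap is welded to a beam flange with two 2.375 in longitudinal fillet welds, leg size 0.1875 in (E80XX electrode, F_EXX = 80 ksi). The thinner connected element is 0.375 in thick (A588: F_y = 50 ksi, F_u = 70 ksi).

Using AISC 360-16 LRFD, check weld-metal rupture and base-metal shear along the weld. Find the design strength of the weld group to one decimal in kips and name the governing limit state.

22.7 kips (weld metal governs)

Weld metal: throat = 0.707×0.1875 = 0.13256 in, L = 2×2.375 = 4.75 in. φR_n = 0.75 × 0.6 × 80 × 0.13256 × 4.75 = 22.7 kips.
Base metal shear (0.375 in plate): yield φR_n = 1.0×0.6×50×0.375×4.75 = 53.4 kips; rupture φR_n = 0.75×0.6×70×0.375×4.75 = 56.1 kips; take 53.4 kips (yield).
Governing: min(22.7, 53.4) = 22.7 kips → weld metal.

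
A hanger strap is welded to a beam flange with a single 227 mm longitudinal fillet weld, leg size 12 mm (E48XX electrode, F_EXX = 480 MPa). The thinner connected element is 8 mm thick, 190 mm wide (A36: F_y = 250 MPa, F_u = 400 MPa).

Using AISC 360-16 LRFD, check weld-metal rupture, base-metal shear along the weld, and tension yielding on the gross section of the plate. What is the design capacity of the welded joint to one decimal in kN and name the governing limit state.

Weld metal: throat = 0.707×12 = 8.484 mm, L = 227 mm. φR_n = 0.75 × 0.6 × 480 × 8.484 × 227 = 416.0 kN.
Base metal shear (8 mm plate): yield φR_n = 1.0×0.6×250×8×227 = 272.4 kN; rupture φR_n = 0.75×0.6×400×8×227 = 326.9 kN; take 272.4 kN (yield).
Tension yield (gross): A_g = 190×8 = 1520 mm². φR_n = 0.90 × 250 × 1520 = 342.0 kN.
Governing: min(416.0, 272.4, 342.0) = 272.4 kN → base-metal shear.

272.4 kN (base-metal shear governs)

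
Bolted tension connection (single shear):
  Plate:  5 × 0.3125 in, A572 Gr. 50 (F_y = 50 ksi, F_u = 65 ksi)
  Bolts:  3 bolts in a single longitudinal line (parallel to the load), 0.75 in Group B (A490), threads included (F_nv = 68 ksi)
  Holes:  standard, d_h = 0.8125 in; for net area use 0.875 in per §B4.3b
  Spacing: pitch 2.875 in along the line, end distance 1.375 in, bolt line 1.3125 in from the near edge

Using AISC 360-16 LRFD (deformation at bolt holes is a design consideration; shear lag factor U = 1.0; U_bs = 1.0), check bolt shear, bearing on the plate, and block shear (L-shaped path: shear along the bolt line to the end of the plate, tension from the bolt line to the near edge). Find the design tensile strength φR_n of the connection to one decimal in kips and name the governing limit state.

58.5 kips (block shear governs)

Bolt shear: A_b = π(0.75)²/4 = 0.44179 in². φR_n = 0.75 × 68 × 0.44179 × 3 × 1 = 67.6 kips.
Bearing (0.3125 in plate, F_u = 65 ksi): end bolts L_c = 1.375 − 0.8125/2 = 0.96875, R_n = min(1.2×0.96875×0.3125×65, 2.4×0.75×0.3125×65) = 23.613 kips/bolt; interior L_c = 2.875 − 0.8125 = 2.0625, R_n = 36.563 kips/bolt. φR_n = 0.75 × (1×23.613 + 2×36.563) = 72.6 kips.
Block shear: shear path 1×[1.375+2×2.875] = 1×7.125 in, A_gv = 2.2266, A_nv = 1×(7.125 − 2.5×0.875)×0.3125 = 1.543 in²; tension to near edge: (1.3125 − 0.5×0.875)×0.3125 = 0.27344 in². R_n = min(0.6×65×1.543, 0.6×50×2.2266) + 1.0×65×0.27344 = min(60.177, 66.798) + 17.774 = 77.951 kips. φR_n = 0.75 × 77.951 = 58.5 kips.
Governing: min(67.6, 72.6, 58.5) = 58.5 kips → block shear.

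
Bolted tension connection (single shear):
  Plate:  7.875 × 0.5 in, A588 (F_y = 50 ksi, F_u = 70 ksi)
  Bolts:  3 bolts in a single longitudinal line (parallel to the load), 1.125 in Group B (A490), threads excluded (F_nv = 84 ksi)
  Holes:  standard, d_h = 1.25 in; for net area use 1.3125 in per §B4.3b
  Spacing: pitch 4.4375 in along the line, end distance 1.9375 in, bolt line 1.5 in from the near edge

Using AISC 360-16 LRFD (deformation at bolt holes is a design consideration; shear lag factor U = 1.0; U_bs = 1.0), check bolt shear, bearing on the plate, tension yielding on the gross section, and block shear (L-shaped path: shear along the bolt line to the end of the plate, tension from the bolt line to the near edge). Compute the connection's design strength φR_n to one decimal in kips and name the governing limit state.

Bolt shear: A_b = π(1.125)²/4 = 0.99402 in². φR_n = 0.75 × 84 × 0.99402 × 3 × 1 = 187.9 kips.
Bearing (0.5 in plate, F_u = 70 ksi): end bolts L_c = 1.9375 − 1.25/2 = 1.3125, R_n = min(1.2×1.3125×0.5×70, 2.4×1.125×0.5×70) = 55.125 kips/bolt; interior L_c = 4.4375 − 1.25 = 3.1875, R_n = 94.5 kips/bolt. φR_n = 0.75 × (1×55.125 + 2×94.5) = 183.1 kips.
Tension yield (gross): A_g = 7.875×0.5 = 3.9375 in². φR_n = 0.90 × 50 × 3.9375 = 177.2 kips.
Block shear: shear path 1×[1.9375+2×4.4375] = 1×10.8125 in, A_gv = 5.4063, A_nv = 1×(10.8125 − 2.5×1.3125)×0.5 = 3.7656 in²; tension to near edge: (1.5 − 0.5×1.3125)×0.5 = 0.42188 in². R_n = min(0.6×70×3.7656, 0.6×50×5.4063) + 1.0×70×0.42188 = min(158.16, 162.19) + 29.532 = 187.69 kips. φR_n = 0.75 × 187.69 = 140.8 kips.
Governing: min(187.9, 183.1, 177.2, 140.8) = 140.8 kips → block shear.

140.8 kips (block shear governs)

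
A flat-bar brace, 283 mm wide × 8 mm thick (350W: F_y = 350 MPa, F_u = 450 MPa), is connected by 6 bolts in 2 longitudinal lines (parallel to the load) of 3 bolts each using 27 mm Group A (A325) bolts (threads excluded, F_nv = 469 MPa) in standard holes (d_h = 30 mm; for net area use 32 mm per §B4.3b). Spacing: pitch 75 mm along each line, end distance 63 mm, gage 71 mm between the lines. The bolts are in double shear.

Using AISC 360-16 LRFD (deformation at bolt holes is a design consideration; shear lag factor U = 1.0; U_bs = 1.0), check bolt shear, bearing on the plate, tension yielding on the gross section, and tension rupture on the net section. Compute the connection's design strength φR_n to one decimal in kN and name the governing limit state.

Bolt shear: A_b = π(27)²/4 = 572.56 mm². φR_n = 0.75 × 469 × 572.56 × 6 × 2 = 2416.8 kN.
Bearing (8 mm plate, F_u = 450 MPa): end bolts L_c = 63 − 30/2 = 48, R_n = min(1.2×48×8×450, 2.4×27×8×450) = 207.36 kN/bolt; interior L_c = 75 − 30 = 45, R_n = 194.4 kN/bolt. φR_n = 0.75 × (2×207.36 + 4×194.4) = 894.2 kN.
Tension yield (gross): A_g = 283×8 = 2264 mm². φR_n = 0.90 × 350 × 2264 = 713.2 kN.
Tension rupture (net): A_n = (283 − 2×32)×8 = 1752 mm² (U = 1.0, A_e = A_n). φR_n = 0.75 × 450 × 1752 = 591.3 kN.
Governing: min(2416.8, 894.2, 713.2, 591.3) = 591.3 kN → net-section rupture.

591.3 kN (net-section rupture governs)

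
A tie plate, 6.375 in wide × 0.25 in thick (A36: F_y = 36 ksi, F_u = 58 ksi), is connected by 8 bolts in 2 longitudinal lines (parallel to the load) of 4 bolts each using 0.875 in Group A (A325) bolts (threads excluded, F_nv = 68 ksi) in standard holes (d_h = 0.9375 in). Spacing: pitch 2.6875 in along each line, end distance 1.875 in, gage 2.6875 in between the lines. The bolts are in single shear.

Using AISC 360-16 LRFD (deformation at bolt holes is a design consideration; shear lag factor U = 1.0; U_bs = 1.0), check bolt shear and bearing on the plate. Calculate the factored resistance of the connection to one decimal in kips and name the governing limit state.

173.7 kips (bearing governs)

Bolt shear: A_b = π(0.875)²/4 = 0.60132 in². φR_n = 0.75 × 68 × 0.60132 × 8 × 1 = 245.3 kips.
Bearing (0.25 in plate, F_u = 58 ksi): end bolts L_c = 1.875 − 0.9375/2 = 1.40625, R_n = min(1.2×1.40625×0.25×58, 2.4×0.875×0.25×58) = 24.469 kips/bolt; interior L_c = 2.6875 − 0.9375 = 1.75, R_n = 30.45 kips/bolt. φR_n = 0.75 × (2×24.469 + 6×30.45) = 173.7 kips.
Governing: min(245.3, 173.7) = 173.7 kips → bearing.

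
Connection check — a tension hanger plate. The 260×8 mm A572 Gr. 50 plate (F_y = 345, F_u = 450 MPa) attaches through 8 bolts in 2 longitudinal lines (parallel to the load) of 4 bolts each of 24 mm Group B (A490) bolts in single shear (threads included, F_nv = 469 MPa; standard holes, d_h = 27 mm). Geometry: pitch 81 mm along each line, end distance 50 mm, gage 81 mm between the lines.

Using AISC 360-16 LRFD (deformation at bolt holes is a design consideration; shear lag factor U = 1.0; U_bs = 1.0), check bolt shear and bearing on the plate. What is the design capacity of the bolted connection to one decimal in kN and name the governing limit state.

Bolt shear: A_b = π(24)²/4 = 452.39 mm². φR_n = 0.75 × 469 × 452.39 × 8 × 1 = 1273.0 kN.
Bearing (8 mm plate, F_u = 450 MPa): end bolts L_c = 50 − 27/2 = 36.5, R_n = min(1.2×36.5×8×450, 2.4×24×8×450) = 157.68 kN/bolt; interior L_c = 81 − 27 = 54, R_n = 207.36 kN/bolt. φR_n = 0.75 × (2×157.68 + 6×207.36) = 1169.6 kN.
Governing: min(1273.0, 1169.6) = 1169.6 kN → bearing.

1169.6 kN (bearing governs)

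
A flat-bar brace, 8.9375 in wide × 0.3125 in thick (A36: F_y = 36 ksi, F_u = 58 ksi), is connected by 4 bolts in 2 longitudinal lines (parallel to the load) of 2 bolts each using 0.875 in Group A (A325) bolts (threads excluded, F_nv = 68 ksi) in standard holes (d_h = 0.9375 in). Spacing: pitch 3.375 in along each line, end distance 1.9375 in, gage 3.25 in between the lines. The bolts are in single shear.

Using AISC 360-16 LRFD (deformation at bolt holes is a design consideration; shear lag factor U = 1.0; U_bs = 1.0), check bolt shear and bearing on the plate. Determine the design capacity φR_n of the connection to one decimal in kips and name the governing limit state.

105.0 kips (bearing governs)

Bolt shear: A_b = π(0.875)²/4 = 0.60132 in². φR_n = 0.75 × 68 × 0.60132 × 4 × 1 = 122.7 kips.
Bearing (0.3125 in plate, F_u = 58 ksi): end bolts L_c = 1.9375 − 0.9375/2 = 1.46875, R_n = min(1.2×1.46875×0.3125×58, 2.4×0.875×0.3125×58) = 31.945 kips/bolt; interior L_c = 3.375 − 0.9375 = 2.4375, R_n = 38.063 kips/bolt. φR_n = 0.75 × (2×31.945 + 2×38.063) = 105.0 kips.
Governing: min(122.7, 105.0) = 105.0 kips → bearing.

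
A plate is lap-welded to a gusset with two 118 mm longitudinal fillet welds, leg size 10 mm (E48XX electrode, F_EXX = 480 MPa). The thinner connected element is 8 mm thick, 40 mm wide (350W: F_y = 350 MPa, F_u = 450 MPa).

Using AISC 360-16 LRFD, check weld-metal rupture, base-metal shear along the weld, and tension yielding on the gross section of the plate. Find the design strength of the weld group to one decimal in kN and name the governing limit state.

Weld metal: throat = 0.707×10 = 7.07 mm, L = 2×118 = 236 mm. φR_n = 0.75 × 0.6 × 480 × 7.07 × 236 = 360.4 kN.
Base metal shear (8 mm plate): yield φR_n = 1.0×0.6×350×8×236 = 396.5 kN; rupture φR_n = 0.75×0.6×450×8×236 = 382.3 kN; take 382.3 kN (rupture).
Tension yield (gross): A_g = 40×8 = 320 mm². φR_n = 0.90 × 350 × 320 = 100.8 kN.
Governing: min(360.4, 382.3, 100.8) = 100.8 kN → gross-section yield.

100.8 kN (gross-section yield governs)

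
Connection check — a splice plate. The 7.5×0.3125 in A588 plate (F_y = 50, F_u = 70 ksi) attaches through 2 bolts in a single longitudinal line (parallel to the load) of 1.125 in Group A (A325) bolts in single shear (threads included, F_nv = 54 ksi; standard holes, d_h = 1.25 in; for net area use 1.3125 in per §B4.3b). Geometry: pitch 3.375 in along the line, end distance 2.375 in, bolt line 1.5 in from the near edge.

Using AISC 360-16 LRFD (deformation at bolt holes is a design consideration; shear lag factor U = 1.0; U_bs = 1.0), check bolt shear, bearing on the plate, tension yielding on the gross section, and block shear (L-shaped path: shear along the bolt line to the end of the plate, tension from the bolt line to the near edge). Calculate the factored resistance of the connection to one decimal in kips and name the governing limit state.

Bolt shear: A_b = π(1.125)²/4 = 0.99402 in². φR_n = 0.75 × 54 × 0.99402 × 2 × 1 = 80.5 kips.
Bearing (0.3125 in plate, F_u = 70 ksi): end bolts L_c = 2.375 − 1.25/2 = 1.75, R_n = min(1.2×1.75×0.3125×70, 2.4×1.125×0.3125×70) = 45.938 kips/bolt; interior L_c = 3.375 − 1.25 = 2.125, R_n = 55.781 kips/bolt. φR_n = 0.75 × (1×45.938 + 1×55.781) = 76.3 kips.
Tension yield (gross): A_g = 7.5×0.3125 = 2.3438 in². φR_n = 0.90 × 50 × 2.3438 = 105.5 kips.
Block shear: shear path 1×[2.375+1×3.375] = 1×5.75 in, A_gv = 1.7969, A_nv = 1×(5.75 − 1.5×1.3125)×0.3125 = 1.1816 in²; tension to near edge: (1.5 − 0.5×1.3125)×0.3125 = 0.26367 in². R_n = min(0.6×70×1.1816, 0.6×50×1.7969) + 1.0×70×0.26367 = min(49.627, 53.907) + 18.457 = 68.084 kips. φR_n = 0.75 × 68.084 = 51.1 kips.
Governing: min(80.5, 76.3, 105.5, 51.1) = 51.1 kips → block shear.

51.1 kips (block shear governs)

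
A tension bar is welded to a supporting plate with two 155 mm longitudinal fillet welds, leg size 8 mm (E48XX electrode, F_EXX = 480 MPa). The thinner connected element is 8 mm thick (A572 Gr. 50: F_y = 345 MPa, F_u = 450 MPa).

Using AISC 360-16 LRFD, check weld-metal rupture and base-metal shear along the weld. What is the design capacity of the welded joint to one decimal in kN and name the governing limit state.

Weld metal: throat = 0.707×8 = 5.656 mm, L = 2×155 = 310 mm. φR_n = 0.75 × 0.6 × 480 × 5.656 × 310 = 378.7 kN.
Base metal shear (8 mm plate): yield φR_n = 1.0×0.6×345×8×310 = 513.4 kN; rupture φR_n = 0.75×0.6×450×8×310 = 502.2 kN; take 502.2 kN (rupture).
Governing: min(378.7, 502.2) = 378.7 kN → weld metal.

378.7 kN (weld metal governs)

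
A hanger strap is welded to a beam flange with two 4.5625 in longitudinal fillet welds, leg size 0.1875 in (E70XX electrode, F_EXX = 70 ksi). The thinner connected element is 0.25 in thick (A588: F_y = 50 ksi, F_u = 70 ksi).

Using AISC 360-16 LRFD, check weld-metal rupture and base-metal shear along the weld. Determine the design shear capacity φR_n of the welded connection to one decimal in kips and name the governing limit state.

38.1 kips (weld metal governs)

Weld metal: throat = 0.707×0.1875 = 0.13256 in, L = 2×4.5625 = 9.125 in. φR_n = 0.75 × 0.6 × 70 × 0.13256 × 9.125 = 38.1 kips.
Base metal shear (0.25 in plate): yield φR_n = 1.0×0.6×50×0.25×9.125 = 68.4 kips; rupture φR_n = 0.75×0.6×70×0.25×9.125 = 71.9 kips; take 68.4 kips (yield).
Governing: min(38.1, 68.4) = 38.1 kips → weld metal.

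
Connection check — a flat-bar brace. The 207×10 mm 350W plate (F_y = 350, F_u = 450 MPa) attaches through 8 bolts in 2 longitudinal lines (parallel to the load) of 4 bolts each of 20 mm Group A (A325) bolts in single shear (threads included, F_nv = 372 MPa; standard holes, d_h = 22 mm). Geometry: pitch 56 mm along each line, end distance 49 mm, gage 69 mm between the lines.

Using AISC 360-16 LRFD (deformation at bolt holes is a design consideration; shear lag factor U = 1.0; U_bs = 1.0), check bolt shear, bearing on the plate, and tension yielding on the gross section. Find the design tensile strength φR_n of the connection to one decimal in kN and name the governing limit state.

Bolt shear: A_b = π(20)²/4 = 314.16 mm². φR_n = 0.75 × 372 × 314.16 × 8 × 1 = 701.2 kN.
Bearing (10 mm plate, F_u = 450 MPa): end bolts L_c = 49 − 22/2 = 38, R_n = min(1.2×38×10×450, 2.4×20×10×450) = 205.2 kN/bolt; interior L_c = 56 − 22 = 34, R_n = 183.6 kN/bolt. φR_n = 0.75 × (2×205.2 + 6×183.6) = 1134.0 kN.
Tension yield (gross): A_g = 207×10 = 2070 mm². φR_n = 0.90 × 350 × 2070 = 652.1 kN.
Governing: min(701.2, 1134.0, 652.1) = 652.1 kN → gross-section yield.

652.1 kN (gross-section yield governs)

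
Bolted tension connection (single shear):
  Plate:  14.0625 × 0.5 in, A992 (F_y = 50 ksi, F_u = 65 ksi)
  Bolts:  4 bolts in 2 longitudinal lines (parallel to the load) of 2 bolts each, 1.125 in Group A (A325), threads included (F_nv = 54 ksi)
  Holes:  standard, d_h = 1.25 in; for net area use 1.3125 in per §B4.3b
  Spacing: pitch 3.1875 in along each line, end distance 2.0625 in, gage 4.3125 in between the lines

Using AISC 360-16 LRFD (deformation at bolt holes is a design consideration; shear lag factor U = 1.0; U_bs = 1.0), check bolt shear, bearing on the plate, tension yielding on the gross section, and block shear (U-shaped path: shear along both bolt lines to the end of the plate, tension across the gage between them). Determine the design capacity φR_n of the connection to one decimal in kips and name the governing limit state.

Bolt shear: A_b = π(1.125)²/4 = 0.99402 in². φR_n = 0.75 × 54 × 0.99402 × 4 × 1 = 161.0 kips.
Bearing (0.5 in plate, F_u = 65 ksi): end bolts L_c = 2.0625 − 1.25/2 = 1.4375, R_n = min(1.2×1.4375×0.5×65, 2.4×1.125×0.5×65) = 56.063 kips/bolt; interior L_c = 3.1875 − 1.25 = 1.9375, R_n = 75.563 kips/bolt. φR_n = 0.75 × (2×56.063 + 2×75.563) = 197.4 kips.
Tension yield (gross): A_g = 14.0625×0.5 = 7.0313 in². φR_n = 0.90 × 50 × 7.0313 = 316.4 kips.
Block shear: shear path 2×[2.0625+1×3.1875] = 2×5.25 in, A_gv = 5.25, A_nv = 2×(5.25 − 1.5×1.3125)×0.5 = 3.2813 in²; tension across gage: (4.3125 − 1×1.3125)×0.5 = 1.5 in². R_n = min(0.6×65×3.2813, 0.6×50×5.25) + 1.0×65×1.5 = min(127.97, 157.5) + 97.5 = 225.47 kips. φR_n = 0.75 × 225.47 = 169.1 kips.
Governing: min(161.0, 197.4, 316.4, 169.1) = 161.0 kips → bolt shear.

161.0 kips (bolt shear governs)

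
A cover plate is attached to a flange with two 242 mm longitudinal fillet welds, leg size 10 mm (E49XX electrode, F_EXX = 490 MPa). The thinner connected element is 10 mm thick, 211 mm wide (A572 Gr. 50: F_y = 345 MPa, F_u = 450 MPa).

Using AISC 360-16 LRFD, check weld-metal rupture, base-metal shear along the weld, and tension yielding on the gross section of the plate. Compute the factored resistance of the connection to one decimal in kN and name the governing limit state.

655.2 kN (gross-section yield governs)

Weld metal: throat = 0.707×10 = 7.07 mm, L = 2×242 = 484 mm. φR_n = 0.75 × 0.6 × 490 × 7.07 × 484 = 754.5 kN.
Base metal shear (10 mm plate): yield φR_n = 1.0×0.6×345×10×484 = 1001.9 kN; rupture φR_n = 0.75×0.6×450×10×484 = 980.1 kN; take 980.1 kN (rupture).
Tension yield (gross): A_g = 211×10 = 2110 mm². φR_n = 0.90 × 345 × 2110 = 655.2 kN.
Governing: min(754.5, 980.1, 655.2) = 655.2 kN → gross-section yield.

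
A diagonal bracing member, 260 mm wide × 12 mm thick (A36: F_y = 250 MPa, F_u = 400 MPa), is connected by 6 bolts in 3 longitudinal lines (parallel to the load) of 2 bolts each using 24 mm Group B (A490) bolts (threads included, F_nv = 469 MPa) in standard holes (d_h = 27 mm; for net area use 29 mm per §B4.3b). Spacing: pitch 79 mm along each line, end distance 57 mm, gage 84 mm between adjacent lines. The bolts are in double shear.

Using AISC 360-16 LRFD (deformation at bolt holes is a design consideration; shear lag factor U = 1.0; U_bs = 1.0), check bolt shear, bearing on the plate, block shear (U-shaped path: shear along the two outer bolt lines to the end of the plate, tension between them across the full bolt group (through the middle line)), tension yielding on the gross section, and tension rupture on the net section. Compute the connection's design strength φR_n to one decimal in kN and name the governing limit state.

622.8 kN (net-section rupture governs)

Bolt shear: A_b = π(24)²/4 = 452.39 mm². φR_n = 0.75 × 469 × 452.39 × 6 × 2 = 1909.5 kN.
Bearing (12 mm plate, F_u = 400 MPa): end bolts L_c = 57 − 27/2 = 43.5, R_n = min(1.2×43.5×12×400, 2.4×24×12×400) = 250.56 kN/bolt; interior L_c = 79 − 27 = 52, R_n = 276.48 kN/bolt. φR_n = 0.75 × (3×250.56 + 3×276.48) = 1185.8 kN.
Block shear: shear path 2×[57+1×79] = 2×136 mm, A_gv = 3264, A_nv = 2×(136 − 1.5×29)×12 = 2220 mm²; tension across gage: (168 − 2×29)×12 = 1320 mm². R_n = min(0.6×400×2220, 0.6×250×3264) + 1.0×400×1320 = min(532.8, 489.6) + 528 = 1017.6 kN. φR_n = 0.75 × 1017.6 = 763.2 kN.
Tension yield (gross): A_g = 260×12 = 3120 mm². φR_n = 0.90 × 250 × 3120 = 702.0 kN.
Tension rupture (net): A_n = (260 − 3×29)×12 = 2076 mm² (U = 1.0, A_e = A_n). φR_n = 0.75 × 400 × 2076 = 622.8 kN.
Governing: min(1909.5, 1185.8, 763.2, 702.0, 622.8) = 622.8 kN → net-section rupture.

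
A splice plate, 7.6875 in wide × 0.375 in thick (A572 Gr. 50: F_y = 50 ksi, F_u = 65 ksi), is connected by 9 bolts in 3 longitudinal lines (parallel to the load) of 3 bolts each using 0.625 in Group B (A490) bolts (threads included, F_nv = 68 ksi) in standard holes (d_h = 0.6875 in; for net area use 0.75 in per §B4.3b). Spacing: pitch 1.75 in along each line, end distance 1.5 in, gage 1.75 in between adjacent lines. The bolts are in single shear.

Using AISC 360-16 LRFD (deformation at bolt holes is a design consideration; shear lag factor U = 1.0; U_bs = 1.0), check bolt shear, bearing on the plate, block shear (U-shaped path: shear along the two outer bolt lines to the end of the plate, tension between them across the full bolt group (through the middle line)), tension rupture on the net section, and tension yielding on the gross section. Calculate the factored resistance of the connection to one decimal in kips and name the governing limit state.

99.4 kips (net-section rupture governs)

Bolt shear: A_b = π(0.625)²/4 = 0.3068 in². φR_n = 0.75 × 68 × 0.3068 × 9 × 1 = 140.8 kips.
Bearing (0.375 in plate, F_u = 65 ksi): end bolts L_c = 1.5 − 0.6875/2 = 1.15625, R_n = min(1.2×1.15625×0.375×65, 2.4×0.625×0.375×65) = 33.82 kips/bolt; interior L_c = 1.75 − 0.6875 = 1.0625, R_n = 31.078 kips/bolt. φR_n = 0.75 × (3×33.82 + 6×31.078) = 215.9 kips.
Block shear: shear path 2×[1.5+2×1.75] = 2×5 in, A_gv = 3.75, A_nv = 2×(5 − 2.5×0.75)×0.375 = 2.3438 in²; tension across gage: (3.5 − 2×0.75)×0.375 = 0.75 in². R_n = min(0.6×65×2.3438, 0.6×50×3.75) + 1.0×65×0.75 = min(91.408, 112.5) + 48.75 = 140.16 kips. φR_n = 0.75 × 140.16 = 105.1 kips.
Tension rupture (net): A_n = (7.6875 − 3×0.75)×0.375 = 2.0391 in² (U = 1.0, A_e = A_n). φR_n = 0.75 × 65 × 2.0391 = 99.4 kips.
Tension yield (gross): A_g = 7.6875×0.375 = 2.8828 in². φR_n = 0.90 × 50 × 2.8828 = 129.7 kips.
Governing: min(140.8, 215.9, 105.1, 99.4, 129.7) = 99.4 kips → net-section rupture.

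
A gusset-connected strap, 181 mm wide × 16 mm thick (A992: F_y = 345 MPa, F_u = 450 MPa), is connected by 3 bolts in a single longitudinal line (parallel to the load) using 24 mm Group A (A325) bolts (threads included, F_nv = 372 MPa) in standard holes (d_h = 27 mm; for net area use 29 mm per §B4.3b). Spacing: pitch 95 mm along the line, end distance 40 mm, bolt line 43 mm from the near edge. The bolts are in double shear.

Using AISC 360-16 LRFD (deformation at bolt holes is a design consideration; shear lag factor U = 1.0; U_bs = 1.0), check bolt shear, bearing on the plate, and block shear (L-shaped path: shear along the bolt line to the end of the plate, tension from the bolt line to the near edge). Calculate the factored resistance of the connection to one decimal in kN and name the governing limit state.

Bolt shear: A_b = π(24)²/4 = 452.39 mm². φR_n = 0.75 × 372 × 452.39 × 3 × 2 = 757.3 kN.
Bearing (16 mm plate, F_u = 450 MPa): end bolts L_c = 40 − 27/2 = 26.5, R_n = min(1.2×26.5×16×450, 2.4×24×16×450) = 228.96 kN/bolt; interior L_c = 95 − 27 = 68, R_n = 414.72 kN/bolt. φR_n = 0.75 × (1×228.96 + 2×414.72) = 793.8 kN.
Block shear: shear path 1×[40+2×95] = 1×230 mm, A_gv = 3680, A_nv = 1×(230 − 2.5×29)×16 = 2520 mm²; tension to near edge: (43 − 0.5×29)×16 = 456 mm². R_n = min(0.6×450×2520, 0.6×345×3680) + 1.0×450×456 = min(680.4, 761.76) + 205.2 = 885.6 kN. φR_n = 0.75 × 885.6 = 664.2 kN.
Governing: min(757.3, 793.8, 664.2) = 664.2 kN → block shear.

664.2 kN (block shear governs)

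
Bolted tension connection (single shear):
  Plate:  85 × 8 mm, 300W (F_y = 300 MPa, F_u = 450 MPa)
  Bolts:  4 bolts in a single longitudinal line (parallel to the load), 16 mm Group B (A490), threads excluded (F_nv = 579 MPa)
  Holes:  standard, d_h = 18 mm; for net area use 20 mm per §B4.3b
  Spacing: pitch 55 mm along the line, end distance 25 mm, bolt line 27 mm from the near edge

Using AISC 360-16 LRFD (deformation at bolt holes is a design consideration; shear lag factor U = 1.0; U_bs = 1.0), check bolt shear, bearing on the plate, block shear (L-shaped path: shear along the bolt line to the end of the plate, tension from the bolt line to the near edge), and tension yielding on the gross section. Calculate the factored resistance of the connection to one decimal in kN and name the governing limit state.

183.6 kN (gross-section yield governs)

Bolt shear: A_b = π(16)²/4 = 201.06 mm². φR_n = 0.75 × 579 × 201.06 × 4 × 1 = 349.2 kN.
Bearing (8 mm plate, F_u = 450 MPa): end bolts L_c = 25 − 18/2 = 16, R_n = min(1.2×16×8×450, 2.4×16×8×450) = 69.12 kN/bolt; interior L_c = 55 − 18 = 37, R_n = 138.24 kN/bolt. φR_n = 0.75 × (1×69.12 + 3×138.24) = 362.9 kN.
Block shear: shear path 1×[25+3×55] = 1×190 mm, A_gv = 1520, A_nv = 1×(190 − 3.5×20)×8 = 960 mm²; tension to near edge: (27 − 0.5×20)×8 = 136 mm². R_n = min(0.6×450×960, 0.6×300×1520) + 1.0×450×136 = min(259.2, 273.6) + 61.2 = 320.4 kN. φR_n = 0.75 × 320.4 = 240.3 kN.
Tension yield (gross): A_g = 85×8 = 680 mm². φR_n = 0.90 × 300 × 680 = 183.6 kN.
Governing: min(349.2, 362.9, 240.3, 183.6) = 183.6 kN → gross-section yield.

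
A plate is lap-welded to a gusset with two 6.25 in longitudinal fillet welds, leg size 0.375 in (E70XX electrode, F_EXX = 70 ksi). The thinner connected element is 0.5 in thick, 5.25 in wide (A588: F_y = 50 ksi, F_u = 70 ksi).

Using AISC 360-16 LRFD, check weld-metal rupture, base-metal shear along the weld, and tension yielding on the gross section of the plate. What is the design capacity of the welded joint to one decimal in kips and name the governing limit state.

Weld metal: throat = 0.707×0.375 = 0.26513 in, L = 2×6.25 = 12.5 in. φR_n = 0.75 × 0.6 × 70 × 0.26513 × 12.5 = 104.4 kips.
Base metal shear (0.5 in plate): yield φR_n = 1.0×0.6×50×0.5×12.5 = 187.5 kips; rupture φR_n = 0.75×0.6×70×0.5×12.5 = 196.9 kips; take 187.5 kips (yield).
Tension yield (gross): A_g = 5.25×0.5 = 2.625 in². φR_n = 0.90 × 50 × 2.625 = 118.1 kips.
Governing: min(104.4, 187.5, 118.1) = 104.4 kips → weld metal.

104.4 kips (weld metal governs)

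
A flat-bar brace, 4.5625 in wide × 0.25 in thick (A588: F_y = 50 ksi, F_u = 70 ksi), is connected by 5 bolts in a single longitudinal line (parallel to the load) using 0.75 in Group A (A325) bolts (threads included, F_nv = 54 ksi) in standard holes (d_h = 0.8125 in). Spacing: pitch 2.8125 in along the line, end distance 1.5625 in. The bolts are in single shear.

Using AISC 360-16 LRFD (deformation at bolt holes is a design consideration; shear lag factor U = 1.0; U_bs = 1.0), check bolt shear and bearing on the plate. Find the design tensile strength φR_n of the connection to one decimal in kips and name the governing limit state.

Bolt shear: A_b = π(0.75)²/4 = 0.44179 in². φR_n = 0.75 × 54 × 0.44179 × 5 × 1 = 89.5 kips.
Bearing (0.25 in plate, F_u = 70 ksi): end bolts L_c = 1.5625 − 0.8125/2 = 1.15625, R_n = min(1.2×1.15625×0.25×70, 2.4×0.75×0.25×70) = 24.281 kips/bolt; interior L_c = 2.8125 − 0.8125 = 2, R_n = 31.5 kips/bolt. φR_n = 0.75 × (1×24.281 + 4×31.5) = 112.7 kips.
Governing: min(89.5, 112.7) = 89.5 kips → bolt shear.

89.5 kips (bolt shear governs)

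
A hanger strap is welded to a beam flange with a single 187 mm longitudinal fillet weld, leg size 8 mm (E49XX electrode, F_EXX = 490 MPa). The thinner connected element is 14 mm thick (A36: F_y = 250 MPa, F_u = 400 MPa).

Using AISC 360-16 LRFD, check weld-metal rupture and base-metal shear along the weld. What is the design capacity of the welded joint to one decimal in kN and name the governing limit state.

233.2 kN (weld metal governs)

Weld metal: throat = 0.707×8 = 5.656 mm, L = 187 mm. φR_n = 0.75 × 0.6 × 490 × 5.656 × 187 = 233.2 kN.
Base metal shear (14 mm plate): yield φR_n = 1.0×0.6×250×14×187 = 392.7 kN; rupture φR_n = 0.75×0.6×400×14×187 = 471.2 kN; take 392.7 kN (yield).
Governing: min(233.2, 392.7) = 233.2 kN → weld metal.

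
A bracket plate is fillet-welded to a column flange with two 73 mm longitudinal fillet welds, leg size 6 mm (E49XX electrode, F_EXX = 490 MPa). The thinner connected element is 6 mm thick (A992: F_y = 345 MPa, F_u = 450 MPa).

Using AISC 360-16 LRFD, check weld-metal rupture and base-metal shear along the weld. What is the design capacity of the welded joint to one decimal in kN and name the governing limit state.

Weld metal: throat = 0.707×6 = 4.242 mm, L = 2×73 = 146 mm. φR_n = 0.75 × 0.6 × 490 × 4.242 × 146 = 136.6 kN.
Base metal shear (6 mm plate): yield φR_n = 1.0×0.6×345×6×146 = 181.3 kN; rupture φR_n = 0.75×0.6×450×6×146 = 177.4 kN; take 177.4 kN (rupture).
Governing: min(136.6, 177.4) = 136.6 kN → weld metal.

136.6 kN (weld metal governs)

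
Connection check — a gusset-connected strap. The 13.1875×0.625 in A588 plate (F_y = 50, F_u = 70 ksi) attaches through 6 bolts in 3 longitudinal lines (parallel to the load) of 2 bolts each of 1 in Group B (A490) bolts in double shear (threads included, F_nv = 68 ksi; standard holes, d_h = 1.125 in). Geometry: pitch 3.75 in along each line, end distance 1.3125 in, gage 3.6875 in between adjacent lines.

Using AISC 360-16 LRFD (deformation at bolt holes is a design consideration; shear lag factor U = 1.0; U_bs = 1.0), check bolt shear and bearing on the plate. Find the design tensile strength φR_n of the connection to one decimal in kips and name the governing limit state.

Bolt shear: A_b = π(1)²/4 = 0.7854 in². φR_n = 0.75 × 68 × 0.7854 × 6 × 2 = 480.7 kips.
Bearing (0.625 in plate, F_u = 70 ksi): end bolts L_c = 1.3125 − 1.125/2 = 0.75, R_n = min(1.2×0.75×0.625×70, 2.4×1×0.625×70) = 39.375 kips/bolt; interior L_c = 3.75 − 1.125 = 2.625, R_n = 105 kips/bolt. φR_n = 0.75 × (3×39.375 + 3×105) = 324.8 kips.
Governing: min(480.7, 324.8) = 324.8 kips → bearing.

324.8 kips (bearing governs)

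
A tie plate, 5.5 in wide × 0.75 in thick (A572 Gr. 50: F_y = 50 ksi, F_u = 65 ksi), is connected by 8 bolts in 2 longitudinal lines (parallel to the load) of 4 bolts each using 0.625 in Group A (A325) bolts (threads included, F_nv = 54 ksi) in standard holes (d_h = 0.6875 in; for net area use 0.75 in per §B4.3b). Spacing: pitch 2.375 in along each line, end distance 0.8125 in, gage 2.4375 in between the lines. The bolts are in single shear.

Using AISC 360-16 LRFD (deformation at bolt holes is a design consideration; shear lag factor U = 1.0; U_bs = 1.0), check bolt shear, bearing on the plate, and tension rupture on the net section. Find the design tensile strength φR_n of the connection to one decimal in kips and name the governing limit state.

Bolt shear: A_b = π(0.625)²/4 = 0.3068 in². φR_n = 0.75 × 54 × 0.3068 × 8 × 1 = 99.4 kips.
Bearing (0.75 in plate, F_u = 65 ksi): end bolts L_c = 0.8125 − 0.6875/2 = 0.46875, R_n = min(1.2×0.46875×0.75×65, 2.4×0.625×0.75×65) = 27.422 kips/bolt; interior L_c = 2.375 − 0.6875 = 1.6875, R_n = 73.125 kips/bolt. φR_n = 0.75 × (2×27.422 + 6×73.125) = 370.2 kips.
Tension rupture (net): A_n = (5.5 − 2×0.75)×0.75 = 3 in² (U = 1.0, A_e = A_n). φR_n = 0.75 × 65 × 3 = 146.3 kips.
Governing: min(99.4, 370.2, 146.3) = 99.4 kips → bolt shear.

99.4 kips (bolt shear governs)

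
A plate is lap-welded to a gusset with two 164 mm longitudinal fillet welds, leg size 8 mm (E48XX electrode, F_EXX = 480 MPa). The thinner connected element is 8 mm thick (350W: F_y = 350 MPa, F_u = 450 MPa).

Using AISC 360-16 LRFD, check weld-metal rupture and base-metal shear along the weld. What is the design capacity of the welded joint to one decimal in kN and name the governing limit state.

Weld metal: throat = 0.707×8 = 5.656 mm, L = 2×164 = 328 mm. φR_n = 0.75 × 0.6 × 480 × 5.656 × 328 = 400.7 kN.
Base metal shear (8 mm plate): yield φR_n = 1.0×0.6×350×8×328 = 551.0 kN; rupture φR_n = 0.75×0.6×450×8×328 = 531.4 kN; take 531.4 kN (rupture).
Governing: min(400.7, 531.4) = 400.7 kN → weld metal.

400.7 kN (weld metal governs)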